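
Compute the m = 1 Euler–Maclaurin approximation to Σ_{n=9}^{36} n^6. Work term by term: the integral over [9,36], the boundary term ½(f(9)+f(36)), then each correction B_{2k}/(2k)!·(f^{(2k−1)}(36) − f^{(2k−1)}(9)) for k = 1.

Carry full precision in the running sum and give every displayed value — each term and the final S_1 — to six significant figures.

The integral term ∫_9^36 x^6 dx = 1.11942e+10.
½[f(9) + f(36)] = ½[531441 + 2.17678e+09] = 1.08866e+09.
Running total after boundary: 1.22829e+10.
Correction k=1: B_{2}/2! · (f^{(1)}(36) − f^{(1)}(9)) = 1/12 · (3.62797e+08 − 354294) = 3.02036e+07.

S_1 ≈ 1.23131e+10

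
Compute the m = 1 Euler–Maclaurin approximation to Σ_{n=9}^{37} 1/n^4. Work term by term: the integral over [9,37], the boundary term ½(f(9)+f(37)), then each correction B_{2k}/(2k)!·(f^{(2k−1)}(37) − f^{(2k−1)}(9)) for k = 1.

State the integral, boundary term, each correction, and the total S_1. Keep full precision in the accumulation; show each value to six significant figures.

S_1 ≈ 0.000532782

The integral term ∫_9^37 1/x^4 dx = 0.000450667.
Boundary: ½(f(9) + f(37)) = ½(0.000152416 + 5.33572e-07) = 7.64747e-05.
Running total after boundary: 0.000527141.
Correction k=1: B_{2}/2! · (f^{(1)}(37) − f^{(1)}(9)) = 1/12 · (-5.76835e-08 − (-6.77404e-05)) = 5.64022e-06.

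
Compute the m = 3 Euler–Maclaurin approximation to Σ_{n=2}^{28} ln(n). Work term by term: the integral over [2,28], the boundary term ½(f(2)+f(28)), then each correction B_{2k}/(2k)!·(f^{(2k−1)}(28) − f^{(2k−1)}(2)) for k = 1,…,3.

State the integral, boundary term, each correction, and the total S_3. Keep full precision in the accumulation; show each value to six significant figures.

∫_2^28 ln(x) dx evaluates to 65.9154.
Endpoint term: (f(2) + f(28))/2 = (0.693147 + 3.33220)/2 = 2.01268.
Integral + boundary = 67.9281.
k=1: B_{2}/(2)! × [f^{(1)}(28) − f^{(1)}(2)] = 1/12 × (0.0357143 − 0.500000) = -0.0386905.
Running total after k=1: 67.8894.
k=2: B_{4}/(4)! × [f^{(3)}(28) − f^{(3)}(2)] = −1/720 × (9.11079e-05 − 0.250000) = 0.000347096.
Running total after k=2: 67.8898.
k=3: B_{6}/(6)! × [f^{(5)}(28) − f^{(5)}(2)] = 1/30240 × (1.39451e-06 − 0.750000) = -2.48015e-05.

S_3 ≈ 67.8897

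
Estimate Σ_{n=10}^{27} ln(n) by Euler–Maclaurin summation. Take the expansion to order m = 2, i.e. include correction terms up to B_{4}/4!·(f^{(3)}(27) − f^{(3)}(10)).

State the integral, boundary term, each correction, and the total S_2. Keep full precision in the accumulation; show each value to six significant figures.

S_2 ≈ 51.7557

Integral: ∫_10^27 ln(x) dx = 48.9617.
Boundary: ½(f(10) + f(27)) = ½(2.30259 + 3.29584) = 2.79921.
So far: 51.7610.
Correction k=1: B_{2}/2! · (f^{(1)}(27) − f^{(1)}(10)) = 1/12 · (0.0370370 − 0.100000) = -0.00524691.
After k=1: 51.7557.
Correction k=2: B_{4}/4! · (f^{(3)}(27) − f^{(3)}(10)) = −1/720 · (0.000101611 − 0.00200000) = 2.63665e-06.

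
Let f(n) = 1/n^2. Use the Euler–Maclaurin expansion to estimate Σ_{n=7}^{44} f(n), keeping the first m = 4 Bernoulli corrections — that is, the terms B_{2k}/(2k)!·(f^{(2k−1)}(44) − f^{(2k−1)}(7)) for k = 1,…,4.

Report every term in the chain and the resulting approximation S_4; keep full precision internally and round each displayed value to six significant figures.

S_4 ≈ 0.131074

Integral: ∫_7^44 1/x^2 dx = 0.120130.
½[f(7) + f(44)] = ½[0.0204082 + 0.000516529] = 0.0104623.
Running total after boundary: 0.130592.
Order-1 term: 1/12 · (-2.34786e-05 − (-0.00583090)) = 0.000483952.
Running total after k=1: 0.131076.
Order-2 term: −1/720 · (-1.45528e-07 − (-0.00142798)) = -1.98310e-06.
Running total after k=2: 0.131074.
Order-3 term: 1/30240 · (-2.25509e-09 − (-0.000874271)) = 2.89110e-08.
Running total after k=3: 0.131074.
Order-4 term: −1/1209600 · (-6.52299e-11 − (-0.000999167)) = -8.26031e-10.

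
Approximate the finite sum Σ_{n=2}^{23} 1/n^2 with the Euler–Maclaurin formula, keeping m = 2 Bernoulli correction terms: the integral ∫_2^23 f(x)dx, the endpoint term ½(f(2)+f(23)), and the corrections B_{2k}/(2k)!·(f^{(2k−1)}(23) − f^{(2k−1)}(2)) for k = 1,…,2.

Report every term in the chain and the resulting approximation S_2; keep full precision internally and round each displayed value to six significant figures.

S_2 ≈ 0.602245

The integral term ∫_2^23 1/x^2 dx = 0.456522.
Boundary: ½(f(2) + f(23)) = ½(0.250000 + 0.00189036) = 0.125945.
So far: 0.582467.
k=1: B_{2}/(2)! × [f^{(1)}(23) − f^{(1)}(2)] = 1/12 × (-0.000164379 − (-0.250000)) = 0.0208196.
After k=1: 0.603287.
k=2: B_{4}/(4)! × [f^{(3)}(23) − f^{(3)}(2)] = −1/720 × (-3.72883e-06 − (-0.750000)) = -0.00104166.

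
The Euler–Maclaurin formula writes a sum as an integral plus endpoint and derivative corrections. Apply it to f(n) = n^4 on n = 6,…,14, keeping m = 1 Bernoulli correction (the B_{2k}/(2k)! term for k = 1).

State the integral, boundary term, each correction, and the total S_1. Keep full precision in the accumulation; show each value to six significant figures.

S_1 ≈ 126708

The integral term ∫_6^14 x^4 dx = 106010.
½[f(6) + f(14)] = ½[1296.00 + 38416.0] = 19856.0.
Running total after boundary: 125866.
Correction k=1: B_{2}/2! · (f^{(1)}(14) − f^{(1)}(6)) = 1/12 · (10976.0 − 864.000) = 842.667.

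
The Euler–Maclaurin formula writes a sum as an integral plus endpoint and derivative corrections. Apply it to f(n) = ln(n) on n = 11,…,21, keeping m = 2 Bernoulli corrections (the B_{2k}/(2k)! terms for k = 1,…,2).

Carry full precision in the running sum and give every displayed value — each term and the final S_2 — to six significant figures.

Integral: ∫_11^21 ln(x) dx = 27.5581.
Boundary: ½(f(11) + f(21)) = ½(2.39790 + 3.04452) = 2.72121.
Running total after boundary: 30.2793.
Correction k=1: B_{2}/2! · (f^{(1)}(21) − f^{(1)}(11)) = 1/12 · (0.0476190 − 0.0909091) = -0.00360750.
After k=1: 30.2757.
Correction k=2: B_{4}/4! · (f^{(3)}(21) − f^{(3)}(11)) = −1/720 · (0.000215959 − 0.00150263) = 1.78704e-06.

S_2 ≈ 30.2757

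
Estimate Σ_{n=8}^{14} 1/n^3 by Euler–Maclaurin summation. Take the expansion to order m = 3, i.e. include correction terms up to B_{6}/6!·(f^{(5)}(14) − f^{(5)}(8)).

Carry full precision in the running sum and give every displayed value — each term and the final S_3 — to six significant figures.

S_3 ≈ 0.00647448

Integral: ∫_8^14 1/x^3 dx = 0.00526148.
Endpoint term: (f(8) + f(14))/2 = (0.00195312 + 0.000364431)/2 = 0.00115878.
Running total after boundary: 0.00642026.
k=1: B_{2}/(2)! × [f^{(1)}(14) − f^{(1)}(8)] = 1/12 × (-7.80925e-05 − (-0.000732422)) = 5.45275e-05.
After k=1: 0.00647479.
k=2: B_{4}/(4)! × [f^{(3)}(14) − f^{(3)}(8)] = −1/720 × (-7.96862e-06 − (-0.000228882)) = -3.06824e-07.
After k=2: 0.00647448.
k=3: B_{6}/(6)! × [f^{(5)}(14) − f^{(5)}(8)] = 1/30240 × (-1.70756e-06 − (-0.000150204)) = 4.91059e-09.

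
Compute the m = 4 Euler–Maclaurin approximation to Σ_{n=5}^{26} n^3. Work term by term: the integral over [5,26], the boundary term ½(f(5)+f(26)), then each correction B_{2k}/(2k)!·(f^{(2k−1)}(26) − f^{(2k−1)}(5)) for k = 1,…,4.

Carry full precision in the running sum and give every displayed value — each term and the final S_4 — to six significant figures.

∫_5^26 x^3 dx evaluates to 114088.
Endpoint term: (f(5) + f(26))/2 = (125.000 + 17576.0)/2 = 8850.50.
Integral + boundary = 122938.
Order-1 term: 1/12 · (2028.00 − 75.0000) = 162.750.
Running total after k=1: 123101.
Order-2 term: −1/720 · (6.00000 − 6.00000) = 0.00000.
Running total after k=2: 123101.
Order-3 term: 1/30240 · (0.00000 − 0.00000) = 0.00000.
Running total after k=3: 123101.
Order-4 term: −1/1209600 · (0.00000 − 0.00000) = 0.00000.

S_4 ≈ 123101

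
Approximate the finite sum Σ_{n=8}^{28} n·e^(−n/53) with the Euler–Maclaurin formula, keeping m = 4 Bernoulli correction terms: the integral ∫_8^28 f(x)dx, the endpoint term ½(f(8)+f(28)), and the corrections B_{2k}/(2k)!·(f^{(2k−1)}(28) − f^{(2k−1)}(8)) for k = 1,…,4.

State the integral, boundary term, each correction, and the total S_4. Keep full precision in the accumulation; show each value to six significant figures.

S_4 ≈ 260.526

The integral term ∫_8^28 x·e^(−x/53) dx = 248.869.
Endpoint term: (f(8) + f(28))/2 = (6.87917 + 16.5089)/2 = 11.6941.
So far: 260.563.
k=1: B_{2}/(2)! × [f^{(1)}(28) − f^{(1)}(8)] = 1/12 × (0.278116 − 0.730101) = -0.0376654.
After k=1: 260.526.
k=2: B_{4}/(4)! × [f^{(3)}(28) − f^{(3)}(8)] = −1/720 × (0.000518806 − 0.000872159) = 4.90767e-07.
After k=2: 260.526.
k=3: B_{6}/(6)! × [f^{(5)}(28) − f^{(5)}(8)] = 1/30240 × (3.34141e-07 − 5.28445e-07) = -6.42538e-12.
After k=3: 260.526.
k=4: B_{8}/(8)! × [f^{(7)}(28) − f^{(7)}(8)] = −1/1209600 × (1.72157e-10 − 2.65718e-10) = 7.73491e-17.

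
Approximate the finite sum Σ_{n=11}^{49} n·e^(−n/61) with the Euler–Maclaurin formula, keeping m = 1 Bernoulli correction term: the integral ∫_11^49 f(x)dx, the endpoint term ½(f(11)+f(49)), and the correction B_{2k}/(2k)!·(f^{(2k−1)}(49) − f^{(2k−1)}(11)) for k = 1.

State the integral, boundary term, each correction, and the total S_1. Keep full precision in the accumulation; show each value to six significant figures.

Integral: ∫_11^49 x·e^(−x/61) dx = 662.176.
½[f(11) + f(49)] = ½[9.18496 + 21.9451] = 15.5650.
So far: 677.741.
k=1: B_{2}/(2)! × [f^{(1)}(49) − f^{(1)}(11)] = 1/12 × (0.0881032 − 0.684423) = -0.0496933.

S_1 ≈ 677.691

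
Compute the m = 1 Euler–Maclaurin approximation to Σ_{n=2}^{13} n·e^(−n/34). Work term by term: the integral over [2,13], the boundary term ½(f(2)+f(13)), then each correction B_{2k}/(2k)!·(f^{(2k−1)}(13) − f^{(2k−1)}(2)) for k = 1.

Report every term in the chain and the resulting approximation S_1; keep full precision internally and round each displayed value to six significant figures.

S_1 ≈ 69.1732

∫_2^13 x·e^(−x/34) dx evaluates to 63.8345.
½[f(2) + f(13)] = ½[1.88575 + 8.86930] = 5.37753.
Integral + boundary = 69.2120.
Order-1 term: 1/12 · (0.421392 − 0.887410) = -0.0388348.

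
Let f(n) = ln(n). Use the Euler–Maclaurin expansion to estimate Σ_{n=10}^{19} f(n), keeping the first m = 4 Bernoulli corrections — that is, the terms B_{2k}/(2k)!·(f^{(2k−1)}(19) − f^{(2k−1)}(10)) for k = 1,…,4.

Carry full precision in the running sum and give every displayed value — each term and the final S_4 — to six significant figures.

Integral: ∫_10^19 ln(x) dx = 23.9185.
Endpoint term: (f(10) + f(19))/2 = (2.30259 + 2.94444)/2 = 2.62351.
So far: 26.5420.
Order-1 term: 1/12 · (0.0526316 − 0.100000) = -0.00394737.
Running total after k=1: 26.5381.
Order-2 term: −1/720 · (0.000291588 − 0.00200000) = 2.37279e-06.
Running total after k=2: 26.5381.
Order-3 term: 1/30240 · (9.69267e-06 − 0.000240000) = -7.61598e-09.
Running total after k=3: 26.5381.
Order-4 term: −1/1209600 · (8.05485e-07 − 7.20000e-05) = 5.88579e-11.

S_4 ≈ 26.5381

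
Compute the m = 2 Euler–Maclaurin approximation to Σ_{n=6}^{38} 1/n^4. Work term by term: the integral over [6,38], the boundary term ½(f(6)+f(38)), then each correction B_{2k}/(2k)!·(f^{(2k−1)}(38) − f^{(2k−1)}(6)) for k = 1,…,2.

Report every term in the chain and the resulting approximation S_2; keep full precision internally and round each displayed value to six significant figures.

The integral term ∫_6^38 1/x^4 dx = 0.00153714.
Boundary: ½(f(6) + f(38)) = ½(0.000771605 + 4.79585e-07) = 0.000386042.
So far: 0.00192318.
k=1: B_{2}/(2)! × [f^{(1)}(38) − f^{(1)}(6)] = 1/12 × (-5.04826e-08 − (-0.000514403)) = 4.28627e-05.
After k=1: 0.00196604.
k=2: B_{4}/(4)! × [f^{(3)}(38) − f^{(3)}(6)] = −1/720 × (-1.04881e-09 − (-0.000428669)) = -5.95373e-07.

S_2 ≈ 0.00196544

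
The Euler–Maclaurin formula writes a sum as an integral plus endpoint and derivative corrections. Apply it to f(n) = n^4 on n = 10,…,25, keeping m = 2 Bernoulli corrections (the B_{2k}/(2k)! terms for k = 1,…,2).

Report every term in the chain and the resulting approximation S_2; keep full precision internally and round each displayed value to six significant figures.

S_2 ≈ 2.13831e+06

The integral term ∫_10^25 x^4 dx = 1.93312e+06.
½[f(10) + f(25)] = ½[10000.0 + 390625] = 200312.
Running total after boundary: 2.13344e+06.
k=1: B_{2}/(2)! × [f^{(1)}(25) − f^{(1)}(10)] = 1/12 × (62500.0 − 4000.00) = 4875.00.
Running total after k=1: 2.13831e+06.
k=2: B_{4}/(4)! × [f^{(3)}(25) − f^{(3)}(10)] = −1/720 × (600.000 − 240.000) = -0.500000.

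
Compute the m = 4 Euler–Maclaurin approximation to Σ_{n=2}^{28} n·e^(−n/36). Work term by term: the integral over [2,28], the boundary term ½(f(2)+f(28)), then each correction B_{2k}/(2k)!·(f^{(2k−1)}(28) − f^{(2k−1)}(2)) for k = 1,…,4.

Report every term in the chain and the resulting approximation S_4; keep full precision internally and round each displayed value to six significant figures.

S_4 ≈ 242.867

∫_2^28 x·e^(−x/36) dx evaluates to 235.555.
Endpoint term: (f(2) + f(28))/2 = (1.89192 + 12.8639)/2 = 7.37792.
Running total after boundary: 242.933.
k=1: B_{2}/(2)! × [f^{(1)}(28) − f^{(1)}(2)] = 1/12 × (0.102095 − 0.893406) = -0.0659426.
Partial sum through k=1: 242.867.
k=2: B_{4}/(4)! × [f^{(3)}(28) − f^{(3)}(2)] = −1/720 × (0.000787767 − 0.00214917) = 1.89084e-06.
Partial sum through k=2: 242.867.
k=3: B_{6}/(6)! × [f^{(5)}(28) − f^{(5)}(2)] = 1/30240 × (1.15491e-06 − 2.78471e-06) = -5.38957e-11.
Partial sum through k=3: 242.867.
k=4: B_{8}/(8)! × [f^{(7)}(28) − f^{(7)}(2)] = −1/1209600 × (1.31325e-09 − 3.01783e-09) = 1.40921e-15.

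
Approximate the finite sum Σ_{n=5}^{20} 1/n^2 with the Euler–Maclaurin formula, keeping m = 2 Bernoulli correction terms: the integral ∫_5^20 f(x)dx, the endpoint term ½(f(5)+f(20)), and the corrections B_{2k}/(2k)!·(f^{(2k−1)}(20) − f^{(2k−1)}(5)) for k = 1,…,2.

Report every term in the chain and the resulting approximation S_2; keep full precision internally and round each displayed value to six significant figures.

∫_5^20 1/x^2 dx evaluates to 0.150000.
½[f(5) + f(20)] = ½[0.0400000 + 0.00250000] = 0.0212500.
Running total after boundary: 0.171250.
k=1: B_{2}/(2)! × [f^{(1)}(20) − f^{(1)}(5)] = 1/12 × (-0.000250000 − (-0.0160000)) = 0.00131250.
After k=1: 0.172562.
k=2: B_{4}/(4)! × [f^{(3)}(20) − f^{(3)}(5)] = −1/720 × (-7.50000e-06 − (-0.00768000)) = -1.06562e-05.

S_2 ≈ 0.172552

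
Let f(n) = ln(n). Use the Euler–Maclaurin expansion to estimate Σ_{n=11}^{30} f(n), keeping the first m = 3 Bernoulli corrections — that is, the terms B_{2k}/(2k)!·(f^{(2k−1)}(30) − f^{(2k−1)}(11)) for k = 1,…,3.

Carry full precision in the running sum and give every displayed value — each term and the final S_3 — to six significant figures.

S_3 ≈ 59.5538

The integral term ∫_11^30 ln(x) dx = 56.6591.
Endpoint term: (f(11) + f(30))/2 = (2.39790 + 3.40120)/2 = 2.89955.
Running total after boundary: 59.5586.
Correction k=1: B_{2}/2! · (f^{(1)}(30) − f^{(1)}(11)) = 1/12 · (0.0333333 − 0.0909091) = -0.00479798.
Running total after k=1: 59.5538.
Correction k=2: B_{4}/4! · (f^{(3)}(30) − f^{(3)}(11)) = −1/720 · (7.40741e-05 − 0.00150263) = 1.98410e-06.
Running total after k=2: 59.5538.
Correction k=3: B_{6}/6! · (f^{(5)}(30) − f^{(5)}(11)) = 1/30240 · (9.87654e-07 − 0.000149021) = -4.89529e-09.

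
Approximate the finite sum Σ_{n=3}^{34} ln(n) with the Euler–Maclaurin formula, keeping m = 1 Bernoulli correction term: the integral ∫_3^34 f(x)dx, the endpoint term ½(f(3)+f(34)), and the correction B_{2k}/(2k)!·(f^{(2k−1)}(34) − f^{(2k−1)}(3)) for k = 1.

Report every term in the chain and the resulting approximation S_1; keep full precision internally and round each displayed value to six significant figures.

S_1 ≈ 87.8876

The integral term ∫_3^34 ln(x) dx = 85.6004.
½[f(3) + f(34)] = ½[1.09861 + 3.52636] = 2.31249.
Running total after boundary: 87.9129.
Correction k=1: B_{2}/2! · (f^{(1)}(34) − f^{(1)}(3)) = 1/12 · (0.0294118 − 0.333333) = -0.0253268.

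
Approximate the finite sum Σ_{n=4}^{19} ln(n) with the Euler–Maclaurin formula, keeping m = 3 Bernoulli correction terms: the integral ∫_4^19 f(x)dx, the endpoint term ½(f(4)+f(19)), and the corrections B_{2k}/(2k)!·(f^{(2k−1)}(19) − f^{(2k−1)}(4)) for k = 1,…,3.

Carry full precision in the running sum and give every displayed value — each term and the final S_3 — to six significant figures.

∫_4^19 ln(x) dx evaluates to 35.3992.
Endpoint term: (f(4) + f(19))/2 = (1.38629 + 2.94444)/2 = 2.16537.
Integral + boundary = 37.5645.
k=1: B_{2}/(2)! × [f^{(1)}(19) − f^{(1)}(4)] = 1/12 × (0.0526316 − 0.250000) = -0.0164474.
After k=1: 37.5481.
k=2: B_{4}/(4)! × [f^{(3)}(19) − f^{(3)}(4)] = −1/720 × (0.000291588 − 0.0312500) = 4.29978e-05.
After k=2: 37.5481.
k=3: B_{6}/(6)! × [f^{(5)}(19) − f^{(5)}(4)] = 1/30240 × (9.69267e-06 − 0.0234375) = -7.74729e-07.

S_3 ≈ 37.5481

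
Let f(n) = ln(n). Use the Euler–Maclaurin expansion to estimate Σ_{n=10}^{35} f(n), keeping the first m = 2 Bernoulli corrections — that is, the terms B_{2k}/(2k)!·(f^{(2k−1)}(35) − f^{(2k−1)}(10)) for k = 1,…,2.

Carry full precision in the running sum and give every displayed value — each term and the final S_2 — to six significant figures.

S_2 ≈ 79.3343

Integral: ∫_10^35 ln(x) dx = 76.4113.
Endpoint term: (f(10) + f(35))/2 = (2.30259 + 3.55535)/2 = 2.92897.
Integral + boundary = 79.3403.
Correction k=1: B_{2}/2! · (f^{(1)}(35) − f^{(1)}(10)) = 1/12 · (0.0285714 − 0.100000) = -0.00595238.
Partial sum through k=1: 79.3343.
Correction k=2: B_{4}/4! · (f^{(3)}(35) − f^{(3)}(10)) = −1/720 · (4.66472e-05 − 0.00200000) = 2.71299e-06.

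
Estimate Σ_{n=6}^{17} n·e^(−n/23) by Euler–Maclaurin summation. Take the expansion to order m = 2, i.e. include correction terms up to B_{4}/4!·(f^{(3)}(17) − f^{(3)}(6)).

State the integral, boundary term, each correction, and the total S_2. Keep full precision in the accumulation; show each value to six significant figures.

S_2 ≈ 80.8508

∫_6^17 x·e^(−x/23) dx evaluates to 74.5177.
Endpoint term: (f(6) + f(17))/2 = (4.62229 + 8.11799)/2 = 6.37014.
Integral + boundary = 80.8879.
Correction k=1: B_{2}/2! · (f^{(1)}(17) − f^{(1)}(6)) = 1/12 · (0.124573 − 0.569412) = -0.0370700.
Partial sum through k=1: 80.8508.
Correction k=2: B_{4}/4! · (f^{(3)}(17) − f^{(3)}(6)) = −1/720 · (0.00204089 − 0.00398899) = 2.70569e-06.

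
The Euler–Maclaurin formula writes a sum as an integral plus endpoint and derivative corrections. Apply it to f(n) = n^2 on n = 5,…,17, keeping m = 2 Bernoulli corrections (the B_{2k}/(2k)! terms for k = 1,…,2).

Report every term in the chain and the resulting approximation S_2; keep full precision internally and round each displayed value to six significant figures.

Integral: ∫_5^17 x^2 dx = 1596.00.
Boundary: ½(f(5) + f(17)) = ½(25.0000 + 289.000) = 157.000.
Running total after boundary: 1753.00.
k=1: B_{2}/(2)! × [f^{(1)}(17) − f^{(1)}(5)] = 1/12 × (34.0000 − 10.0000) = 2.00000.
After k=1: 1755.00.
k=2: B_{4}/(4)! × [f^{(3)}(17) − f^{(3)}(5)] = −1/720 × (0.00000 − 0.00000) = 0.00000.

S_2 ≈ 1755.00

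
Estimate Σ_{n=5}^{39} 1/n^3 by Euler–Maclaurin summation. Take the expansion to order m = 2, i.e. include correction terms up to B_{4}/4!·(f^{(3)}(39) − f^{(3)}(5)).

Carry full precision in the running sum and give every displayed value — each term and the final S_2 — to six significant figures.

∫_5^39 1/x^3 dx evaluates to 0.0196713.
Endpoint term: (f(5) + f(39))/2 = (0.00800000 + 1.68580e-05)/2 = 0.00400843.
So far: 0.0236797.
k=1: B_{2}/(2)! × [f^{(1)}(39) − f^{(1)}(5)] = 1/12 × (-1.29677e-06 − (-0.00480000)) = 0.000399892.
After k=1: 0.0240796.
k=2: B_{4}/(4)! × [f^{(3)}(39) − f^{(3)}(5)] = −1/720 × (-1.70515e-08 − (-0.00384000)) = -5.33331e-06.

S_2 ≈ 0.0240743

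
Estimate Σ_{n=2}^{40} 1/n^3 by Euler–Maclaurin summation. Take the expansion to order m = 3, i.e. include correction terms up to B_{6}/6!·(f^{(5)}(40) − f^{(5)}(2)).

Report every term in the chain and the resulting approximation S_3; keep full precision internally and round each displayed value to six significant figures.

The integral term ∫_2^40 1/x^3 dx = 0.124688.
Boundary: ½(f(2) + f(40)) = ½(0.125000 + 1.56250e-05) = 0.0625078.
Running total after boundary: 0.187195.
k=1: B_{2}/(2)! × [f^{(1)}(40) − f^{(1)}(2)] = 1/12 × (-1.17187e-06 − (-0.187500)) = 0.0156249.
After k=1: 0.202820.
k=2: B_{4}/(4)! × [f^{(3)}(40) − f^{(3)}(2)] = −1/720 × (-1.46484e-08 − (-0.937500)) = -0.00130208.
After k=2: 0.201518.
k=3: B_{6}/(6)! × [f^{(5)}(40) − f^{(5)}(2)] = 1/30240 × (-3.84521e-10 − (-9.84375)) = 0.000325521.

S_3 ≈ 0.201844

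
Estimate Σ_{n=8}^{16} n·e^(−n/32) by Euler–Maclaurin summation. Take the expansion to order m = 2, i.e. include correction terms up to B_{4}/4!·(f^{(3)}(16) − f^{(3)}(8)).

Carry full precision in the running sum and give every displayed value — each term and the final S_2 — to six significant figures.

S_2 ≈ 73.1780

∫_8^16 x·e^(−x/32) dx evaluates to 65.2339.
Boundary: ½(f(8) + f(16)) = ½(6.23041 + 9.70449) = 7.96745.
So far: 73.2014.
Correction k=1: B_{2}/2! · (f^{(1)}(16) − f^{(1)}(8)) = 1/12 · (0.303265 − 0.584101) = -0.0234029.
Partial sum through k=1: 73.1780.
Correction k=2: B_{4}/4! · (f^{(3)}(16) − f^{(3)}(8)) = −1/720 · (0.00148079 − 0.00209151) = 8.48220e-07.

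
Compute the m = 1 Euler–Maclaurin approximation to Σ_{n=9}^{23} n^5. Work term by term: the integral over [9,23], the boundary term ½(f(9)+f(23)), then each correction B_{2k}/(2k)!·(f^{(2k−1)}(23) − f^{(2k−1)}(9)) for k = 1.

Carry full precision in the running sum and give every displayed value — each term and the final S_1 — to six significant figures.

Integral: ∫_9^23 x^5 dx = 2.45841e+07.
Endpoint term: (f(9) + f(23))/2 = (59049.0 + 6.43634e+06)/2 = 3.24770e+06.
Running total after boundary: 2.78318e+07.
k=1: B_{2}/(2)! × [f^{(1)}(23) − f^{(1)}(9)] = 1/12 × (1.39920e+06 − 32805.0) = 113867.

S_1 ≈ 2.79456e+07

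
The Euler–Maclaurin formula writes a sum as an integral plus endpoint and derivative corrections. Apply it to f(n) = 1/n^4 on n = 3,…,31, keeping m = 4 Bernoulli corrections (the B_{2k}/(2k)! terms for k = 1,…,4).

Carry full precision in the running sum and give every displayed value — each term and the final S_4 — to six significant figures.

S_4 ≈ 0.0198119

Integral: ∫_3^31 1/x^4 dx = 0.0123345.
½[f(3) + f(31)] = ½[0.0123457 + 1.08281e-06] = 0.00617338.
Integral + boundary = 0.0185079.
Order-1 term: 1/12 · (-1.39718e-07 − (-0.0164609)) = 0.00137173.
Running total after k=1: 0.0198796.
Order-2 term: −1/720 · (-4.36164e-09 − (-0.0548697)) = -7.62079e-05.
Running total after k=2: 0.0198034.
Order-3 term: 1/30240 · (-2.54164e-10 − (-0.341411)) = 1.12901e-05.
Running total after k=3: 0.0198147.
Order-4 term: −1/1209600 · (-2.38031e-11 − (-3.41411)) = -2.82251e-06.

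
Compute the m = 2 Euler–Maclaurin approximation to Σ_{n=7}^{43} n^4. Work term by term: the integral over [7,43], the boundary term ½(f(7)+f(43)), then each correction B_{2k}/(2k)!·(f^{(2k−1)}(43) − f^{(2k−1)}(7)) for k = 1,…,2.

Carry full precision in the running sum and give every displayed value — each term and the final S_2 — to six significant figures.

Integral: ∫_7^43 x^4 dx = 2.93983e+07.
Boundary: ½(f(7) + f(43)) = ½(2401.00 + 3.41880e+06) = 1.71060e+06.
Integral + boundary = 3.11089e+07.
Order-1 term: 1/12 · (318028 − 1372.00) = 26388.0.
After k=1: 3.11353e+07.
Order-2 term: −1/720 · (1032.00 − 168.000) = -1.20000.

S_2 ≈ 3.11353e+07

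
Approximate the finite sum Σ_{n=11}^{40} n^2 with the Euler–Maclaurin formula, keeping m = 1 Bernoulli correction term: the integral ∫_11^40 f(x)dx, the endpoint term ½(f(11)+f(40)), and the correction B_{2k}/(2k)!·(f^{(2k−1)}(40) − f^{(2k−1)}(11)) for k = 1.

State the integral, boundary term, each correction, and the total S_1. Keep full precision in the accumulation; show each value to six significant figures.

∫_11^40 x^2 dx evaluates to 20889.7.
Endpoint term: (f(11) + f(40))/2 = (121.000 + 1600.00)/2 = 860.500.
So far: 21750.2.
Order-1 term: 1/12 · (80.0000 − 22.0000) = 4.83333.

S_1 ≈ 21755.0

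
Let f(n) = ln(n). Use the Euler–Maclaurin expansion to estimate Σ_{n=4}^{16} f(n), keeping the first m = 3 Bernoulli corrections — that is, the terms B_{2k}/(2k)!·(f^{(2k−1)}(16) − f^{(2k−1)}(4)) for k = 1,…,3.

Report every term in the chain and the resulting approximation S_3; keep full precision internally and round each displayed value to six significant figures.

S_3 ≈ 28.8801

∫_4^16 ln(x) dx evaluates to 26.8162.
½[f(4) + f(16)] = ½[1.38629 + 2.77259] = 2.07944.
So far: 28.8957.
k=1: B_{2}/(2)! × [f^{(1)}(16) − f^{(1)}(4)] = 1/12 × (0.0625000 − 0.250000) = -0.0156250.
After k=1: 28.8801.
k=2: B_{4}/(4)! × [f^{(3)}(16) − f^{(3)}(4)] = −1/720 × (0.000488281 − 0.0312500) = 4.27246e-05.
After k=2: 28.8801.
k=3: B_{6}/(6)! × [f^{(5)}(16) − f^{(5)}(4)] = 1/30240 × (2.28882e-05 − 0.0234375) = -7.74293e-07.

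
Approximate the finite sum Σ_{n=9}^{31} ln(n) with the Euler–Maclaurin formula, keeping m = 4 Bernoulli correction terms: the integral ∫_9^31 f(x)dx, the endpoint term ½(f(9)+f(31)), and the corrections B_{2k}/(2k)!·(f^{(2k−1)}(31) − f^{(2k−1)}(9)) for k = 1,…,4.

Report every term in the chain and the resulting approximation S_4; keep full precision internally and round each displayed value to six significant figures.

S_4 ≈ 67.4876

Integral: ∫_9^31 ln(x) dx = 64.6786.
½[f(9) + f(31)] = ½[2.19722 + 3.43399] = 2.81561.
Integral + boundary = 67.4942.
Order-1 term: 1/12 · (0.0322581 − 0.111111) = -0.00657109.
Partial sum through k=1: 67.4876.
Order-2 term: −1/720 · (6.71344e-05 − 0.00274348) = 3.71715e-06.
Partial sum through k=2: 67.4876.
Order-3 term: 1/30240 · (8.38306e-07 − 0.000406442) = -1.34128e-08.
Partial sum through k=3: 67.4876.
Order-4 term: −1/1209600 · (2.61698e-08 − 0.000150534) = 1.24428e-10.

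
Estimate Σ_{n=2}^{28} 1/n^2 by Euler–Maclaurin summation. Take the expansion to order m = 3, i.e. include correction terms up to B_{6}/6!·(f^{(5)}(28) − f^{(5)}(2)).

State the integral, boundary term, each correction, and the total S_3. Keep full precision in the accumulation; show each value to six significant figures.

Integral: ∫_2^28 1/x^2 dx = 0.464286.
½[f(2) + f(28)] = ½[0.250000 + 0.00127551] = 0.125638.
So far: 0.589923.
Order-1 term: 1/12 · (-9.11079e-05 − (-0.250000)) = 0.0208257.
After k=1: 0.610749.
Order-2 term: −1/720 · (-1.39451e-06 − (-0.750000)) = -0.00104166.
After k=2: 0.609708.
Order-3 term: 1/30240 · (-5.33613e-08 − (-5.62500)) = 0.000186012.

S_3 ≈ 0.609894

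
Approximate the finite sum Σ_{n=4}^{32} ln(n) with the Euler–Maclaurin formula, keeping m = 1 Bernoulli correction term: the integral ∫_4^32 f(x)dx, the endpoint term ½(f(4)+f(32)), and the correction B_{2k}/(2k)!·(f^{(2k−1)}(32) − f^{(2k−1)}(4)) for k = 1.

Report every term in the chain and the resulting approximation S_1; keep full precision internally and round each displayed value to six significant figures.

The integral term ∫_4^32 ln(x) dx = 77.3584.
Endpoint term: (f(4) + f(32))/2 = (1.38629 + 3.46574)/2 = 2.42602.
Running total after boundary: 79.7844.
Order-1 term: 1/12 · (0.0312500 − 0.250000) = -0.0182292.

S_1 ≈ 79.7662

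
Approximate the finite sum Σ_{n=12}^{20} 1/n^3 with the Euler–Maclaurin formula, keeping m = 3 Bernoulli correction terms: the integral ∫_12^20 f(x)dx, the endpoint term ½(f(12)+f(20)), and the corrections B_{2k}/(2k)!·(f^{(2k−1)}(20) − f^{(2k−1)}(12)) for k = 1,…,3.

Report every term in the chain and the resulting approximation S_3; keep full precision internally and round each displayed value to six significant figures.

Integral: ∫_12^20 1/x^3 dx = 0.00222222.
Boundary: ½(f(12) + f(20)) = ½(0.000578704 + 0.000125000) = 0.000351852.
Running total after boundary: 0.00257407.
Correction k=1: B_{2}/2! · (f^{(1)}(20) − f^{(1)}(12)) = 1/12 · (-1.87500e-05 − (-0.000144676)) = 1.04938e-05.
Running total after k=1: 0.00258457.
Correction k=2: B_{4}/4! · (f^{(3)}(20) − f^{(3)}(12)) = −1/720 · (-9.37500e-07 − (-2.00939e-05)) = -2.66061e-08.
Running total after k=2: 0.00258454.
Correction k=3: B_{6}/6! · (f^{(5)}(20) − f^{(5)}(12)) = 1/30240 · (-9.84375e-08 − (-5.86071e-06)) = 1.90551e-10.

S_3 ≈ 0.00258454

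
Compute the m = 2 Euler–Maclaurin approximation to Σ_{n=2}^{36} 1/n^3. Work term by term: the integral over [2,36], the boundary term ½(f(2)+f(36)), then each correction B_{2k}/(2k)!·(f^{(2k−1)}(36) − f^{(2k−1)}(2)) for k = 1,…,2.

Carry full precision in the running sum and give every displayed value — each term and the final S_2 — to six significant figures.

The integral term ∫_2^36 1/x^3 dx = 0.124614.
Endpoint term: (f(2) + f(36))/2 = (0.125000 + 2.14335e-05)/2 = 0.0625107.
So far: 0.187125.
Order-1 term: 1/12 · (-1.78612e-06 − (-0.187500)) = 0.0156249.
After k=1: 0.202750.
Order-2 term: −1/720 · (-2.75636e-08 − (-0.937500)) = -0.00130208.

S_2 ≈ 0.201448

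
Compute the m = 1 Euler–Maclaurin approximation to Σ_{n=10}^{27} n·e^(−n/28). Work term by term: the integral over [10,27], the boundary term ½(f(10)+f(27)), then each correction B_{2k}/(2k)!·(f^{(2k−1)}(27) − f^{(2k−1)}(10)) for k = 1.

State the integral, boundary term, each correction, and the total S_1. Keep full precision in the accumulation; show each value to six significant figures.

S_1 ≈ 165.927

∫_10^27 x·e^(−x/28) dx evaluates to 157.318.
½[f(10) + f(27)] = ½[6.99673 + 10.2939] = 8.64531.
Running total after boundary: 165.964.
k=1: B_{2}/(2)! × [f^{(1)}(27) − f^{(1)}(10)] = 1/12 × (0.0136163 − 0.449789) = -0.0363478.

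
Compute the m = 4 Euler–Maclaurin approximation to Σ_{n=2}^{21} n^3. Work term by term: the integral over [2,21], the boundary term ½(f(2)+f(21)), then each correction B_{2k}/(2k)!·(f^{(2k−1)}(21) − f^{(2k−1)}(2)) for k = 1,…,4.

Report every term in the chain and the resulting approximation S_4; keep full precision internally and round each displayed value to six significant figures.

S_4 ≈ 53360.0

∫_2^21 x^3 dx evaluates to 48616.2.
Endpoint term: (f(2) + f(21))/2 = (8.00000 + 9261.00)/2 = 4634.50.
Integral + boundary = 53250.8.
k=1: B_{2}/(2)! × [f^{(1)}(21) − f^{(1)}(2)] = 1/12 × (1323.00 − 12.0000) = 109.250.
Partial sum through k=1: 53360.0.
k=2: B_{4}/(4)! × [f^{(3)}(21) − f^{(3)}(2)] = −1/720 × (6.00000 − 6.00000) = 0.00000.
Partial sum through k=2: 53360.0.
k=3: B_{6}/(6)! × [f^{(5)}(21) − f^{(5)}(2)] = 1/30240 × (0.00000 − 0.00000) = 0.00000.
Partial sum through k=3: 53360.0.
k=4: B_{8}/(8)! × [f^{(7)}(21) − f^{(7)}(2)] = −1/1209600 × (0.00000 − 0.00000) = 0.00000.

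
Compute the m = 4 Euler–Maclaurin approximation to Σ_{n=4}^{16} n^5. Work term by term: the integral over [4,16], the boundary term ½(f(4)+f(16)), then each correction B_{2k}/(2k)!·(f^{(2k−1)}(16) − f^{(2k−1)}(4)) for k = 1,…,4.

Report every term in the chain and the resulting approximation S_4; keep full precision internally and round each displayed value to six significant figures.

S_4 ≈ 3.34750e+06

Integral: ∫_4^16 x^5 dx = 2.79552e+06.
Boundary: ½(f(4) + f(16)) = ½(1024.00 + 1.04858e+06) = 524800.
Integral + boundary = 3.32032e+06.
Correction k=1: B_{2}/2! · (f^{(1)}(16) − f^{(1)}(4)) = 1/12 · (327680 − 1280.00) = 27200.0.
After k=1: 3.34752e+06.
Correction k=2: B_{4}/4! · (f^{(3)}(16) − f^{(3)}(4)) = −1/720 · (15360.0 − 960.000) = -20.0000.
After k=2: 3.34750e+06.
Correction k=3: B_{6}/6! · (f^{(5)}(16) − f^{(5)}(4)) = 1/30240 · (120.000 − 120.000) = 0.00000.
After k=3: 3.34750e+06.
Correction k=4: B_{8}/8! · (f^{(7)}(16) − f^{(7)}(4)) = −1/1209600 · (0.00000 − 0.00000) = 0.00000.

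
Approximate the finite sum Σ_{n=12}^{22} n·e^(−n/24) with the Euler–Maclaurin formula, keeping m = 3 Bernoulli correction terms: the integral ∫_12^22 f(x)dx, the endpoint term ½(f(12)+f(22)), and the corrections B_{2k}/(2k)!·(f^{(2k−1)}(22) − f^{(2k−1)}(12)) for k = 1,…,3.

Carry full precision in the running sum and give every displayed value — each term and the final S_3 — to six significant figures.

The integral term ∫_12^22 x·e^(−x/24) dx = 82.6085.
½[f(12) + f(22)] = ½[7.27837 + 8.79669] = 8.03753.
Running total after boundary: 90.6460.
Correction k=1: B_{2}/2! · (f^{(1)}(22) − f^{(1)}(12)) = 1/12 · (0.0333208 − 0.303265) = -0.0224954.
Running total after k=1: 90.6235.
Correction k=2: B_{4}/4! · (f^{(3)}(22) − f^{(3)}(12)) = −1/720 · (0.00144622 − 0.00263251) = 1.64763e-06.
Running total after k=2: 90.6235.
Correction k=3: B_{6}/6! · (f^{(5)}(22) − f^{(5)}(12)) = 1/30240 · (4.92115e-06 − 8.22660e-06) = -1.09307e-10.

S_3 ≈ 90.6235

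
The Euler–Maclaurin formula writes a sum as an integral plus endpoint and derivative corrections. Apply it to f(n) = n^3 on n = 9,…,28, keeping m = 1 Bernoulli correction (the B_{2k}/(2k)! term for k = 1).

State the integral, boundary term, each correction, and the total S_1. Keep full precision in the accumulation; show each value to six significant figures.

∫_9^28 x^3 dx evaluates to 152024.
Boundary: ½(f(9) + f(28)) = ½(729.000 + 21952.0) = 11340.5.
So far: 163364.
k=1: B_{2}/(2)! × [f^{(1)}(28) − f^{(1)}(9)] = 1/12 × (2352.00 − 243.000) = 175.750.

S_1 ≈ 163540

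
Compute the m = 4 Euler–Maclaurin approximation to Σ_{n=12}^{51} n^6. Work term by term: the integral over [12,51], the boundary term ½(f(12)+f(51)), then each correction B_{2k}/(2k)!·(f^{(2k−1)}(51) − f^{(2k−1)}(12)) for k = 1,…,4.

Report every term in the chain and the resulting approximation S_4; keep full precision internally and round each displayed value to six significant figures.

∫_12^51 x^6 dx evaluates to 1.28196e+11.
Endpoint term: (f(12) + f(51))/2 = (2.98598e+06 + 1.75963e+10)/2 = 8.79964e+09.
So far: 1.36996e+11.
k=1: B_{2}/(2)! × [f^{(1)}(51) − f^{(1)}(12)] = 1/12 × (2.07015e+09 − 1.49299e+06) = 1.72388e+08.
Running total after k=1: 1.37168e+11.
k=2: B_{4}/(4)! × [f^{(3)}(51) − f^{(3)}(12)] = −1/720 × (1.59181e+07 − 207360) = -21820.5.
Running total after k=2: 1.37168e+11.
k=3: B_{6}/(6)! × [f^{(5)}(51) − f^{(5)}(12)] = 1/30240 × (36720.0 − 8640.00) = 0.928571.
Running total after k=3: 1.37168e+11.
k=4: B_{8}/(8)! × [f^{(7)}(51) − f^{(7)}(12)] = −1/1209600 × (0.00000 − 0.00000) = 0.00000.

S_4 ≈ 1.37168e+11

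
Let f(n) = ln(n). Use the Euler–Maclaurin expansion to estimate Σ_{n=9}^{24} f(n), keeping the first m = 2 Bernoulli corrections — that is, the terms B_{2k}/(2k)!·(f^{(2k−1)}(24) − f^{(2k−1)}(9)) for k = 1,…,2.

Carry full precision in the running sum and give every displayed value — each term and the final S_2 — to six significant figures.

The integral term ∫_9^24 ln(x) dx = 41.4983.
Endpoint term: (f(9) + f(24))/2 = (2.19722 + 3.17805)/2 = 2.68764.
Integral + boundary = 44.1859.
Order-1 term: 1/12 · (0.0416667 − 0.111111) = -0.00578704.
After k=1: 44.1801.
Order-2 term: −1/720 · (0.000144676 − 0.00274348) = 3.60946e-06.

S_2 ≈ 44.1801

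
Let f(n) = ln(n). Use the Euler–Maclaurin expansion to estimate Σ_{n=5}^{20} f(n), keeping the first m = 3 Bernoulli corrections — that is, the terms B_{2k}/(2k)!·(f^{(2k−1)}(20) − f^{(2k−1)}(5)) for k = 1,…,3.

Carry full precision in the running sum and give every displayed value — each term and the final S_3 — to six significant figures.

S_3 ≈ 39.1576

The integral term ∫_5^20 ln(x) dx = 36.8675.
Boundary: ½(f(5) + f(20)) = ½(1.60944 + 2.99573) = 2.30259.
Integral + boundary = 39.1700.
Order-1 term: 1/12 · (0.0500000 − 0.200000) = -0.0125000.
Running total after k=1: 39.1575.
Order-2 term: −1/720 · (0.000250000 − 0.0160000) = 2.18750e-05.
Running total after k=2: 39.1576.
Order-3 term: 1/30240 · (7.50000e-06 − 0.00768000) = -2.53720e-07.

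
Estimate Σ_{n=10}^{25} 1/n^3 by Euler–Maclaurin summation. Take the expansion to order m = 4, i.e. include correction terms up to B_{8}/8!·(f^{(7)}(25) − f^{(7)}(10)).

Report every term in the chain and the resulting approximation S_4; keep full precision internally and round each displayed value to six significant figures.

S_4 ≈ 0.00475628

Integral: ∫_10^25 1/x^3 dx = 0.00420000.
Boundary: ½(f(10) + f(25)) = ½(0.00100000 + 6.40000e-05) = 0.000532000.
Integral + boundary = 0.00473200.
Correction k=1: B_{2}/2! · (f^{(1)}(25) − f^{(1)}(10)) = 1/12 · (-7.68000e-06 − (-0.000300000)) = 2.43600e-05.
Running total after k=1: 0.00475636.
Correction k=2: B_{4}/4! · (f^{(3)}(25) − f^{(3)}(10)) = −1/720 · (-2.45760e-07 − (-6.00000e-05)) = -8.29920e-08.
Running total after k=2: 0.00475628.
Correction k=3: B_{6}/6! · (f^{(5)}(25) − f^{(5)}(10)) = 1/30240 · (-1.65151e-08 − (-2.52000e-05)) = 8.32787e-10.
Running total after k=3: 0.00475628.
Correction k=4: B_{8}/8! · (f^{(7)}(25) − f^{(7)}(10)) = −1/1209600 · (-1.90254e-09 − (-1.81440e-05)) = -1.49984e-11.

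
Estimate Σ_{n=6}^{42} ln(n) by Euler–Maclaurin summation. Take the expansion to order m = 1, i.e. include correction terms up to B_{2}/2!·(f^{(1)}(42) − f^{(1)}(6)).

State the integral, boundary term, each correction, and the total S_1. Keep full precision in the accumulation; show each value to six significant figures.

The integral term ∫_6^42 ln(x) dx = 110.232.
Boundary: ½(f(6) + f(42)) = ½(1.79176 + 3.73767) = 2.76471.
Running total after boundary: 112.996.
Order-1 term: 1/12 · (0.0238095 − 0.166667) = -0.0119048.

S_1 ≈ 112.984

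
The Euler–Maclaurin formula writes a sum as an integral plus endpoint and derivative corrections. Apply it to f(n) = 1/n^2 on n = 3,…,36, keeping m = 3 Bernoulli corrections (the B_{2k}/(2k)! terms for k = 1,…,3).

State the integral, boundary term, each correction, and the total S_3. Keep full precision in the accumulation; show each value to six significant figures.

∫_3^36 1/x^2 dx evaluates to 0.305556.
Boundary: ½(f(3) + f(36)) = ½(0.111111 + 0.000771605) = 0.0559414.
Integral + boundary = 0.361497.
k=1: B_{2}/(2)! × [f^{(1)}(36) − f^{(1)}(3)] = 1/12 × (-4.28669e-05 − (-0.0740741)) = 0.00616927.
Partial sum through k=1: 0.367666.
k=2: B_{4}/(4)! × [f^{(3)}(36) − f^{(3)}(3)] = −1/720 × (-3.96916e-07 − (-0.0987654)) = -0.000137174.
Partial sum through k=2: 0.367529.
k=3: B_{6}/(6)! × [f^{(5)}(36) − f^{(5)}(3)] = 1/30240 × (-9.18787e-09 − (-0.329218)) = 1.08868e-05.

S_3 ≈ 0.367540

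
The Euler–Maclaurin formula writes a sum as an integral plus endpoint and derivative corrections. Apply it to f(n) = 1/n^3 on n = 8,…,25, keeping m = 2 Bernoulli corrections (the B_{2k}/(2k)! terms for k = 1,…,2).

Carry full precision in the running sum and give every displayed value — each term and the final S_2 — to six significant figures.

Integral: ∫_8^25 1/x^3 dx = 0.00701250.
½[f(8) + f(25)] = ½[0.00195312 + 6.40000e-05] = 0.00100856.
So far: 0.00802106.
Order-1 term: 1/12 · (-7.68000e-06 − (-0.000732422)) = 6.03952e-05.
After k=1: 0.00808146.
Order-2 term: −1/720 · (-2.45760e-07 − (-0.000228882)) = -3.17550e-07.

S_2 ≈ 0.00808114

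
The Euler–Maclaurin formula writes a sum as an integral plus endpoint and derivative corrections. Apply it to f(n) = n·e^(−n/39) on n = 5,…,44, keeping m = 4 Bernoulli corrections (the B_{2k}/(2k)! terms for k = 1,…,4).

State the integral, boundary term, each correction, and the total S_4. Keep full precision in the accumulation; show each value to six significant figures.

∫_5^44 x·e^(−x/39) dx evaluates to 461.982.
Boundary: ½(f(5) + f(44)) = ½(4.39836 + 14.2390) = 9.31868.
Running total after boundary: 471.300.
k=1: B_{2}/(2)! × [f^{(1)}(44) − f^{(1)}(5)] = 1/12 × (-0.0414889 − 0.766894) = -0.0673653.
After k=1: 471.233.
k=2: B_{4}/(4)! × [f^{(3)}(44) − f^{(3)}(5)] = −1/720 × (0.000398250 − 0.00166091) = 1.75369e-06.
After k=2: 471.233.
k=3: B_{6}/(6)! × [f^{(5)}(44) − f^{(5)}(5)] = 1/30240 × (5.41602e-07 − 1.85247e-06) = -4.33489e-11.
After k=3: 471.233.
k=4: B_{8}/(8)! × [f^{(7)}(44) − f^{(7)}(5)] = −1/1209600 × (5.40020e-10 − 1.71792e-09) = 9.73796e-16.

S_4 ≈ 471.233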